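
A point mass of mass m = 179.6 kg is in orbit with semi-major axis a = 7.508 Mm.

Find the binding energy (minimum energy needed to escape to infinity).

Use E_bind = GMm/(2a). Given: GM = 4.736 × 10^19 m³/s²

Convert to SI: a = 7.508 Mm = 7.508e+06 m.
Total orbital energy is E = −GMm/(2a); binding energy is E_bind = −E = GMm/(2a).
E_bind = 4.736e+19 · 179.6 / (2 · 7.508e+06) J ≈ 5.665e+14 J = 566.5 TJ.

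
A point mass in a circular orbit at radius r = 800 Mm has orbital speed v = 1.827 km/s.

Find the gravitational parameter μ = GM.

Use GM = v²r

Convert to SI: r = 800 Mm = 8e+08 m; v = 1.827 km/s = 1827 m/s.
For a circular orbit v² = GM/r, so GM = v² · r.
GM = (1827)² · 8e+08 m³/s² ≈ 2.67e+15 m³/s² = 2.67 × 10^15 m³/s².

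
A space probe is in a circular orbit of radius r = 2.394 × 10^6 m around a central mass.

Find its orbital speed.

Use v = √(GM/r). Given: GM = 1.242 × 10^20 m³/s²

For a circular orbit, gravity supplies the centripetal force, so v = √(GM / r).
v = √(1.242e+20 / 2.394e+06) m/s ≈ 7.203e+06 m/s = 7203 km/s.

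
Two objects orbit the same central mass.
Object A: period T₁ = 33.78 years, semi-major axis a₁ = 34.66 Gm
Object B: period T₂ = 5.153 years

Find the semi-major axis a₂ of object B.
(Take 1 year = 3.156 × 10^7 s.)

Convert to SI: T₁ = 33.78 years = 1.0661e+09 s; a₁ = 34.66 Gm = 3.466e+10 m; T₂ = 5.153 years = 1.62629e+08 s.
Kepler's third law: (T₁/T₂)² = (a₁/a₂)³ ⇒ a₂ = a₁ · (T₂/T₁)^(2/3).
T₂/T₁ = 1.62629e+08 / 1.0661e+09 = 0.152546.
a₂ = 3.466e+10 · (0.152546)^(2/3) m ≈ 9.895e+09 m = 9.895 Gm.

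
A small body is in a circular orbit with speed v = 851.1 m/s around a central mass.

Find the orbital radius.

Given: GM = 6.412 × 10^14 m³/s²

For a circular orbit, v² = GM / r, so r = GM / v².
r = 6.412e+14 / (851.1)² m ≈ 8.852e+08 m = 8.852 × 10^8 m.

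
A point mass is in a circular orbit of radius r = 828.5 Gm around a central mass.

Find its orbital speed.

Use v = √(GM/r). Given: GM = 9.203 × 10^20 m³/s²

Convert to SI: r = 828.5 Gm = 8.285e+11 m.
For a circular orbit, gravity supplies the centripetal force, so v = √(GM / r).
v = √(9.203e+20 / 8.285e+11) m/s ≈ 3.333e+04 m/s = 33.33 km/s.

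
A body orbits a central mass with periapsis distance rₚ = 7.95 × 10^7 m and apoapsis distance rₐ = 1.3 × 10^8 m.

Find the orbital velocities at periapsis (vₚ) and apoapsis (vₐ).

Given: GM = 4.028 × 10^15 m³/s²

Use the vis-viva equation v² = GM(2/r − 1/a) with a = (rₚ + rₐ)/2 = (7.95e+07 + 1.3e+08)/2 = 1.0475e+08 m.
vₚ = √(GM · (2/rₚ − 1/a)) = √(4.028e+15 · (2/7.95e+07 − 1/1.0475e+08)) m/s ≈ 7930 m/s = 7.93 km/s.
vₐ = √(GM · (2/rₐ − 1/a)) = √(4.028e+15 · (2/1.3e+08 − 1/1.0475e+08)) m/s ≈ 4849 m/s = 4.849 km/s.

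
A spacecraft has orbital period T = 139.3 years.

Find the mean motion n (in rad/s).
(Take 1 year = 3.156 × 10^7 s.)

Convert to SI: T = 139.3 years = 4.39631e+09 s.
n = 2π / T.
n = 2π / 4.39631e+09 s ≈ 1.429e-09 rad/s.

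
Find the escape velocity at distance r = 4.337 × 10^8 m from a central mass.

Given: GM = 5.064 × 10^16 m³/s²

Escape velocity comes from setting total energy to zero: ½v² − GM/r = 0 ⇒ v_esc = √(2GM / r).
v_esc = √(2 · 5.064e+16 / 4.337e+08) m/s ≈ 1.528e+04 m/s = 15.28 km/s.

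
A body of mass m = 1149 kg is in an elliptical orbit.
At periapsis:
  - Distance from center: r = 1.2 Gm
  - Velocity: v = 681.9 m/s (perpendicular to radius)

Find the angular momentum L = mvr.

Convert to SI: r = 1.2 Gm = 1.2e+09 m.
Since v is perpendicular to r, L = m · v · r.
L = 1149 · 681.9 · 1.2e+09 kg·m²/s ≈ 9.402e+14 kg·m²/s.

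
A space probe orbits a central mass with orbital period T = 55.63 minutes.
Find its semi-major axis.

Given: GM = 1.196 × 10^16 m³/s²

Convert to SI: T = 55.63 minutes = 3337.8 s.
Invert Kepler's third law: a = (GM · T² / (4π²))^(1/3).
Substituting T = 3337.8 s and GM = 1.196e+16 m³/s²:
a = (1.196e+16 · (3337.8)² / (4π²))^(1/3) m
a ≈ 1.5e+07 m = 15 Mm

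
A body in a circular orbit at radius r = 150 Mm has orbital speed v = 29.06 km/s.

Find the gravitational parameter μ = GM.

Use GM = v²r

Convert to SI: r = 150 Mm = 1.5e+08 m; v = 29.06 km/s = 29060 m/s.
For a circular orbit v² = GM/r, so GM = v² · r.
GM = (29060)² · 1.5e+08 m³/s² ≈ 1.267e+17 m³/s² = 1.267 × 10^17 m³/s².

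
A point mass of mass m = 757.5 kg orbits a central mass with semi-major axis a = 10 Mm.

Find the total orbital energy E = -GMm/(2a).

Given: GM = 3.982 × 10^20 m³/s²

Convert to SI: a = 10 Mm = 1e+07 m.
E = −GMm / (2a).
E = −3.982e+20 · 757.5 / (2 · 1e+07) J ≈ -1.508e+16 J = -15.08 PJ.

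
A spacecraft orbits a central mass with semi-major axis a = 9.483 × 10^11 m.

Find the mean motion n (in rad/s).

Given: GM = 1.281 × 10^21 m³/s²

n = √(GM / a³).
n = √(1.281e+21 / (9.483e+11)³) rad/s ≈ 3.876e-08 rad/s.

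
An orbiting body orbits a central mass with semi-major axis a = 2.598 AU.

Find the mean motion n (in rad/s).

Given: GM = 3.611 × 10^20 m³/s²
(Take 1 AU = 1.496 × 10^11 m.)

Convert to SI: a = 2.598 AU = 3.88661e+11 m.
n = √(GM / a³).
n = √(3.611e+20 / (3.88661e+11)³) rad/s ≈ 7.843e-08 rad/s.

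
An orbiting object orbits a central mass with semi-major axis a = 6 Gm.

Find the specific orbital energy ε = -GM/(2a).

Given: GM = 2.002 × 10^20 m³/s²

Convert to SI: a = 6 Gm = 6e+09 m.
ε = −GM / (2a).
ε = −2.002e+20 / (2 · 6e+09) J/kg ≈ -1.668e+10 J/kg = -16.68 GJ/kg.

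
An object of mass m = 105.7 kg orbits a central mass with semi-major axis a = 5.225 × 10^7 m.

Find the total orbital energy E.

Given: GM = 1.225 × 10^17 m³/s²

E = −GMm / (2a).
E = −1.225e+17 · 105.7 / (2 · 5.225e+07) J ≈ -1.239e+11 J = -123.9 GJ.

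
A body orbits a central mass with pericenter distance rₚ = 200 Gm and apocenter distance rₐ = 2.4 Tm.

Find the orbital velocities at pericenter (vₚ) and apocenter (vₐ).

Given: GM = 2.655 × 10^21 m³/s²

Convert to SI: rₚ = 200 Gm = 2e+11 m; rₐ = 2.4 Tm = 2.4e+12 m.
Use the vis-viva equation v² = GM(2/r − 1/a) with a = (rₚ + rₐ)/2 = (2e+11 + 2.4e+12)/2 = 1.3e+12 m.
vₚ = √(GM · (2/rₚ − 1/a)) = √(2.655e+21 · (2/2e+11 − 1/1.3e+12)) m/s ≈ 1.565e+05 m/s = 156.5 km/s.
vₐ = √(GM · (2/rₐ − 1/a)) = √(2.655e+21 · (2/2.4e+12 − 1/1.3e+12)) m/s ≈ 1.305e+04 m/s = 13.05 km/s.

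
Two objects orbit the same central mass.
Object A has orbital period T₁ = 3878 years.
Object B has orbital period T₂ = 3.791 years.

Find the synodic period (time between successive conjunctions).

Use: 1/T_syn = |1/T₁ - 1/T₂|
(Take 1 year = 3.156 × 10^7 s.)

Convert to SI: T₁ = 3878 years = 1.2239e+11 s; T₂ = 3.791 years = 1.19644e+08 s.
T_syn = |T₁ · T₂ / (T₁ − T₂)|.
T_syn = |1.2239e+11 · 1.19644e+08 / (1.2239e+11 − 1.19644e+08)| s ≈ 1.198e+08 s = 3.795 years.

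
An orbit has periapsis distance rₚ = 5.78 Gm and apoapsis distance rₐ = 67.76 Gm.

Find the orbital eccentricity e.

Convert to SI: rₚ = 5.78 Gm = 5.78e+09 m; rₐ = 67.76 Gm = 6.776e+10 m.
e = (rₐ − rₚ) / (rₐ + rₚ).
e = (6.776e+10 − 5.78e+09) / (6.776e+10 + 5.78e+09) = 6.198e+10 / 7.354e+10 ≈ 0.8428.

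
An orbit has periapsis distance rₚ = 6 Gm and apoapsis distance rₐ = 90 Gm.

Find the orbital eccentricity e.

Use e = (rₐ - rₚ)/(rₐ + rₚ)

Convert to SI: rₚ = 6 Gm = 6e+09 m; rₐ = 90 Gm = 9e+10 m.
e = (rₐ − rₚ) / (rₐ + rₚ).
e = (9e+10 − 6e+09) / (9e+10 + 6e+09) = 8.4e+10 / 9.6e+10 ≈ 0.875.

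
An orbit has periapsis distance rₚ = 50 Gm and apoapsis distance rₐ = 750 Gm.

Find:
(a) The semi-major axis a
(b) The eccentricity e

Convert to SI: rₚ = 50 Gm = 5e+10 m; rₐ = 750 Gm = 7.5e+11 m.
(a) a = (rₚ + rₐ) / 2 = (5e+10 + 7.5e+11) / 2 ≈ 4e+11 m = 400 Gm.
(b) e = (rₐ − rₚ) / (rₐ + rₚ) = (7.5e+11 − 5e+10) / (7.5e+11 + 5e+10) ≈ 0.875.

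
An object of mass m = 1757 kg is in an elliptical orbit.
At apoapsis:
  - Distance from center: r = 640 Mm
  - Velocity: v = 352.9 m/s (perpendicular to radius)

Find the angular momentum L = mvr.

Convert to SI: r = 640 Mm = 6.4e+08 m.
Since v is perpendicular to r, L = m · v · r.
L = 1757 · 352.9 · 6.4e+08 kg·m²/s ≈ 3.968e+14 kg·m²/s.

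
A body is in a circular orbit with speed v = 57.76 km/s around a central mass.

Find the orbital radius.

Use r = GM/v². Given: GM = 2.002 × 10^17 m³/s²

Convert to SI: v = 57.76 km/s = 57760 m/s.
For a circular orbit, v² = GM / r, so r = GM / v².
r = 2.002e+17 / (57760)² m ≈ 6.001e+07 m = 60.01 Mm.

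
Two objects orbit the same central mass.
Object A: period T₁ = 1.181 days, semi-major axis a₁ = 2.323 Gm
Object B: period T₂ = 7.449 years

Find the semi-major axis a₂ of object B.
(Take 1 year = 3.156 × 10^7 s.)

Convert to SI: T₁ = 1.181 days = 102038 s; a₁ = 2.323 Gm = 2.323e+09 m; T₂ = 7.449 years = 2.3509e+08 s.
Kepler's third law: (T₁/T₂)² = (a₁/a₂)³ ⇒ a₂ = a₁ · (T₂/T₁)^(2/3).
T₂/T₁ = 2.3509e+08 / 102038 = 2303.94.
a₂ = 2.323e+09 · (2303.94)^(2/3) m ≈ 4.052e+11 m = 405.2 Gm.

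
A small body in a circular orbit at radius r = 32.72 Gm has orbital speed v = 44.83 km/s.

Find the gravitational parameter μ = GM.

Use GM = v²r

Convert to SI: r = 32.72 Gm = 3.272e+10 m; v = 44.83 km/s = 44830 m/s.
For a circular orbit v² = GM/r, so GM = v² · r.
GM = (44830)² · 3.272e+10 m³/s² ≈ 6.576e+19 m³/s² = 6.576 × 10^19 m³/s².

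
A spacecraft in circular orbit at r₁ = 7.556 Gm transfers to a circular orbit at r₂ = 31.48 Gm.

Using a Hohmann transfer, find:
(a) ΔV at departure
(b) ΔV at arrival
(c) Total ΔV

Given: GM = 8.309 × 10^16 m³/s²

Convert to SI: r₁ = 7.556 Gm = 7.556e+09 m; r₂ = 31.48 Gm = 3.148e+10 m.
Transfer semi-major axis: a_t = (r₁ + r₂)/2 = (7.556e+09 + 3.148e+10)/2 = 1.9518e+10 m.
Circular speeds: v₁ = √(GM/r₁) = 3316.11 m/s, v₂ = √(GM/r₂) = 1624.64 m/s.
Transfer speeds (vis-viva v² = GM(2/r − 1/a_t)): v₁ᵗ = 4211.42 m/s, v₂ᵗ = 1010.85 m/s.
(a) ΔV₁ = |v₁ᵗ − v₁| ≈ 895.3 m/s = 895.3 m/s.
(b) ΔV₂ = |v₂ − v₂ᵗ| ≈ 613.8 m/s = 613.8 m/s.
(c) ΔV_total = ΔV₁ + ΔV₂ ≈ 1509 m/s = 1.509 km/s.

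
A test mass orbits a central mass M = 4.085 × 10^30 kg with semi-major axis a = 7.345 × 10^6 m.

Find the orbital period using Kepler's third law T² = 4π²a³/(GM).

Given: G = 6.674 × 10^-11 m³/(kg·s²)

GM = G · M = 6.674e-11 · 4.085e+30 = 2.72633e+20 m³/s².
Kepler's third law: T = 2π √(a³ / GM).
Substituting a = 7.345e+06 m and GM = 2.72633e+20 m³/s²:
T = 2π √((7.345e+06)³ / 2.72633e+20) s
T ≈ 7.575 s = 7.575 seconds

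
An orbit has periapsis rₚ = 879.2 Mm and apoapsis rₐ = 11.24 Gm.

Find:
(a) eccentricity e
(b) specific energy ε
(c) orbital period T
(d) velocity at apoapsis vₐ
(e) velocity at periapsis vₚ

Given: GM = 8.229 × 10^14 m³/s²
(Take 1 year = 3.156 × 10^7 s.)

Convert to SI: rₚ = 879.2 Mm = 8.792e+08 m; rₐ = 11.24 Gm = 1.124e+10 m.
(a) e = (rₐ − rₚ)/(rₐ + rₚ) = (1.124e+10 − 8.792e+08)/(1.124e+10 + 8.792e+08) ≈ 0.8549
(b) With a = (rₚ + rₐ)/2 = 6.0596e+09 m, ε = −GM/(2a) = −8.229e+14/(2 · 6.0596e+09) J/kg ≈ -6.79e+04 J/kg
(c) With a = (rₚ + rₐ)/2 = 6.0596e+09 m, T = 2π √(a³/GM) = 2π √((6.0596e+09)³/8.229e+14) s ≈ 1.033e+08 s
(d) With a = (rₚ + rₐ)/2 = 6.0596e+09 m, vₐ = √(GM (2/rₐ − 1/a)) = √(8.229e+14 · (2/1.124e+10 − 1/6.0596e+09)) m/s ≈ 103.1 m/s
(e) With a = (rₚ + rₐ)/2 = 6.0596e+09 m, vₚ = √(GM (2/rₚ − 1/a)) = √(8.229e+14 · (2/8.792e+08 − 1/6.0596e+09)) m/s ≈ 1318 m/s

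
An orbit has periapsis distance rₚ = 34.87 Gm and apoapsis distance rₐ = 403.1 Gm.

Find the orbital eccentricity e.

Convert to SI: rₚ = 34.87 Gm = 3.487e+10 m; rₐ = 403.1 Gm = 4.031e+11 m.
e = (rₐ − rₚ) / (rₐ + rₚ).
e = (4.031e+11 − 3.487e+10) / (4.031e+11 + 3.487e+10) = 3.6823e+11 / 4.3797e+11 ≈ 0.8408.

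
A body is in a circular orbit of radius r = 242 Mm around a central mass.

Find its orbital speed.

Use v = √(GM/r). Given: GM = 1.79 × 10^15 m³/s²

Convert to SI: r = 242 Mm = 2.42e+08 m.
For a circular orbit, gravity supplies the centripetal force, so v = √(GM / r).
v = √(1.79e+15 / 2.42e+08) m/s ≈ 2720 m/s = 2.72 km/s.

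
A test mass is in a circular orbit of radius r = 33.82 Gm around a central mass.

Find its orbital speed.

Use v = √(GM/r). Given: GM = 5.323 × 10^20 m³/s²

Convert to SI: r = 33.82 Gm = 3.382e+10 m.
For a circular orbit, gravity supplies the centripetal force, so v = √(GM / r).
v = √(5.323e+20 / 3.382e+10) m/s ≈ 1.255e+05 m/s = 125.5 km/s.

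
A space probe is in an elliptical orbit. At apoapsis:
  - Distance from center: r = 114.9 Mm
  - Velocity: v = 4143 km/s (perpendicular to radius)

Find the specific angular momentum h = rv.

Convert to SI: r = 114.9 Mm = 1.149e+08 m; v = 4143 km/s = 4.143e+06 m/s.
With v perpendicular to r, h = r · v.
h = 1.149e+08 · 4.143e+06 m²/s ≈ 4.76e+14 m²/s.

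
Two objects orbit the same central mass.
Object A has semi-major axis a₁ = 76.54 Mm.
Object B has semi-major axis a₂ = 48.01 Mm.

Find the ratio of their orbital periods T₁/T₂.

Convert to SI: a₁ = 76.54 Mm = 7.654e+07 m; a₂ = 48.01 Mm = 4.801e+07 m.
From Kepler's third law, (T₁/T₂)² = (a₁/a₂)³, so T₁/T₂ = (a₁/a₂)^(3/2).
a₁/a₂ = 7.654e+07 / 4.801e+07 = 1.59425.
T₁/T₂ = (1.59425)^(3/2) ≈ 2.013.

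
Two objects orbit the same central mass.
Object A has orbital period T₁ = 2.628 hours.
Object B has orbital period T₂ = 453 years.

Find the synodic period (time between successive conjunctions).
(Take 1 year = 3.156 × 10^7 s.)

Convert to SI: T₁ = 2.628 hours = 9460.8 s; T₂ = 453 years = 1.42967e+10 s.
T_syn = |T₁ · T₂ / (T₁ − T₂)|.
T_syn = |9460.8 · 1.42967e+10 / (9460.8 − 1.42967e+10)| s ≈ 9461 s = 2.628 hours.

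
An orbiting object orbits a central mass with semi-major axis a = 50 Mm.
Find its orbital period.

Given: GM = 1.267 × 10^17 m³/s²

Convert to SI: a = 50 Mm = 5e+07 m.
Kepler's third law: T = 2π √(a³ / GM).
Substituting a = 5e+07 m and GM = 1.267e+17 m³/s²:
T = 2π √((5e+07)³ / 1.267e+17) s
T ≈ 6241 s = 1.734 hours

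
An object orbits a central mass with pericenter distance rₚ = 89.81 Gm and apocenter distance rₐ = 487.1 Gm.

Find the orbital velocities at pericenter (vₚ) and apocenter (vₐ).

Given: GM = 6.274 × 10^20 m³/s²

Convert to SI: rₚ = 89.81 Gm = 8.981e+10 m; rₐ = 487.1 Gm = 4.871e+11 m.
Use the vis-viva equation v² = GM(2/r − 1/a) with a = (rₚ + rₐ)/2 = (8.981e+10 + 4.871e+11)/2 = 2.88455e+11 m.
vₚ = √(GM · (2/rₚ − 1/a)) = √(6.274e+20 · (2/8.981e+10 − 1/2.88455e+11)) m/s ≈ 1.086e+05 m/s = 108.6 km/s.
vₐ = √(GM · (2/rₐ − 1/a)) = √(6.274e+20 · (2/4.871e+11 − 1/2.88455e+11)) m/s ≈ 2.003e+04 m/s = 20.03 km/s.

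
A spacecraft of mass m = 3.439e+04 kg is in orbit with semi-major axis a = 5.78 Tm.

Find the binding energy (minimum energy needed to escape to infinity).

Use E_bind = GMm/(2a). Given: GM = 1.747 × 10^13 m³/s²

Convert to SI: a = 5.78 Tm = 5.78e+12 m.
Total orbital energy is E = −GMm/(2a); binding energy is E_bind = −E = GMm/(2a).
E_bind = 1.747e+13 · 3.439e+04 / (2 · 5.78e+12) J ≈ 5.197e+04 J = 51.97 kJ.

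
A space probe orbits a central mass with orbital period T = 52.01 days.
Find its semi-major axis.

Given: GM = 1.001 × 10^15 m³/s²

Convert to SI: T = 52.01 days = 4.49366e+06 s.
Invert Kepler's third law: a = (GM · T² / (4π²))^(1/3).
Substituting T = 4.49366e+06 s and GM = 1.001e+15 m³/s²:
a = (1.001e+15 · (4.49366e+06)² / (4π²))^(1/3) m
a ≈ 8e+08 m = 800 Mm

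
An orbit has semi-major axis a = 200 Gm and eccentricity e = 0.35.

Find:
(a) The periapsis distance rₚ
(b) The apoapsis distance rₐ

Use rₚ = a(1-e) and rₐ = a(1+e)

Convert to SI: a = 200 Gm = 2e+11 m.
(a) rₚ = a(1 − e) = 2e+11 · (1 − 0.35) = 2e+11 · 0.65 ≈ 1.3e+11 m = 130 Gm.
(b) rₐ = a(1 + e) = 2e+11 · (1 + 0.35) = 2e+11 · 1.35 ≈ 2.7e+11 m = 270 Gm.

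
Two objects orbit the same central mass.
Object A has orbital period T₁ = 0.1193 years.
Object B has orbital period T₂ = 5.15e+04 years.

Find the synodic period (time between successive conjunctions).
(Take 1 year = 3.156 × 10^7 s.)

Convert to SI: T₁ = 0.1193 years = 3.76511e+06 s; T₂ = 5.15e+04 years = 1.62534e+12 s.
T_syn = |T₁ · T₂ / (T₁ − T₂)|.
T_syn = |3.76511e+06 · 1.62534e+12 / (3.76511e+06 − 1.62534e+12)| s ≈ 3.765e+06 s = 0.1193 years.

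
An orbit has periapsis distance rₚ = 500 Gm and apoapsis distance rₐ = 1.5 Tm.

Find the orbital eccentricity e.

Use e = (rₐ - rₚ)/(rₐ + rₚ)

Convert to SI: rₚ = 500 Gm = 5e+11 m; rₐ = 1.5 Tm = 1.5e+12 m.
e = (rₐ − rₚ) / (rₐ + rₚ).
e = (1.5e+12 − 5e+11) / (1.5e+12 + 5e+11) = 1e+12 / 2e+12 ≈ 0.5.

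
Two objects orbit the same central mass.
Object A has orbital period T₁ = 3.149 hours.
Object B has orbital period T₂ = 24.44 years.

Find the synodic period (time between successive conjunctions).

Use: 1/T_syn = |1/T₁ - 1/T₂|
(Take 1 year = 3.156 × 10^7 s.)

Convert to SI: T₁ = 3.149 hours = 11336.4 s; T₂ = 24.44 years = 7.71326e+08 s.
T_syn = |T₁ · T₂ / (T₁ − T₂)|.
T_syn = |11336.4 · 7.71326e+08 / (11336.4 − 7.71326e+08)| s ≈ 1.134e+04 s = 3.149 hours.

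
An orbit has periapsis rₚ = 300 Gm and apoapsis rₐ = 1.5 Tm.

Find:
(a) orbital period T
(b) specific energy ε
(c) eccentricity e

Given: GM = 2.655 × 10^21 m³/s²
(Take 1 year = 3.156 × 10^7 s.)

Convert to SI: rₚ = 300 Gm = 3e+11 m; rₐ = 1.5 Tm = 1.5e+12 m.
(a) With a = (rₚ + rₐ)/2 = 9e+11 m, T = 2π √(a³/GM) = 2π √((9e+11)³/2.655e+21) s ≈ 1.041e+08 s
(b) With a = (rₚ + rₐ)/2 = 9e+11 m, ε = −GM/(2a) = −2.655e+21/(2 · 9e+11) J/kg ≈ -1.475e+09 J/kg
(c) e = (rₐ − rₚ)/(rₐ + rₚ) = (1.5e+12 − 3e+11)/(1.5e+12 + 3e+11) ≈ 0.6667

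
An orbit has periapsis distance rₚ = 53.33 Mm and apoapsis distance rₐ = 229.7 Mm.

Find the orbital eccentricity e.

Convert to SI: rₚ = 53.33 Mm = 5.333e+07 m; rₐ = 229.7 Mm = 2.297e+08 m.
e = (rₐ − rₚ) / (rₐ + rₚ).
e = (2.297e+08 − 5.333e+07) / (2.297e+08 + 5.333e+07) = 1.7637e+08 / 2.8303e+08 ≈ 0.6231.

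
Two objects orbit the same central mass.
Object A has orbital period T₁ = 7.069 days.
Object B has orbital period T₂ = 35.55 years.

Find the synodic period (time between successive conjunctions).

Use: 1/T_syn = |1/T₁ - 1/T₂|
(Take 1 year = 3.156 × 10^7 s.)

Convert to SI: T₁ = 7.069 days = 610762 s; T₂ = 35.55 years = 1.12196e+09 s.
T_syn = |T₁ · T₂ / (T₁ − T₂)|.
T_syn = |610762 · 1.12196e+09 / (610762 − 1.12196e+09)| s ≈ 6.111e+05 s = 7.073 days.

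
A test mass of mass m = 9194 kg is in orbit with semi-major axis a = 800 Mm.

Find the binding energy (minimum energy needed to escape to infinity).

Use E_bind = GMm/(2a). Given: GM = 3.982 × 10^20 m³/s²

Convert to SI: a = 800 Mm = 8e+08 m.
Total orbital energy is E = −GMm/(2a); binding energy is E_bind = −E = GMm/(2a).
E_bind = 3.982e+20 · 9194 / (2 · 8e+08) J ≈ 2.288e+15 J = 2.288 PJ.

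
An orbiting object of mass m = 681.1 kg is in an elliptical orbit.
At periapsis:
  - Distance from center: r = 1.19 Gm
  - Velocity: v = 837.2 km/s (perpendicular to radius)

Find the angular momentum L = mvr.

Convert to SI: r = 1.19 Gm = 1.19e+09 m; v = 837.2 km/s = 837200 m/s.
Since v is perpendicular to r, L = m · v · r.
L = 681.1 · 837200 · 1.19e+09 kg·m²/s ≈ 6.786e+17 kg·m²/s.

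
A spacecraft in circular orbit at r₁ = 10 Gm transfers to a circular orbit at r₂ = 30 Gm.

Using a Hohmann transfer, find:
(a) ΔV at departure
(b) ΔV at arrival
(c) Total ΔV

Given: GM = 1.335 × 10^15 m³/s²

Convert to SI: r₁ = 10 Gm = 1e+10 m; r₂ = 30 Gm = 3e+10 m.
Transfer semi-major axis: a_t = (r₁ + r₂)/2 = (1e+10 + 3e+10)/2 = 2e+10 m.
Circular speeds: v₁ = √(GM/r₁) = 365.377 m/s, v₂ = √(GM/r₂) = 210.95 m/s.
Transfer speeds (vis-viva v² = GM(2/r − 1/a_t)): v₁ᵗ = 447.493 m/s, v₂ᵗ = 149.164 m/s.
(a) ΔV₁ = |v₁ᵗ − v₁| ≈ 82.12 m/s = 82.12 m/s.
(b) ΔV₂ = |v₂ − v₂ᵗ| ≈ 61.79 m/s = 61.79 m/s.
(c) ΔV_total = ΔV₁ + ΔV₂ ≈ 143.9 m/s = 143.9 m/s.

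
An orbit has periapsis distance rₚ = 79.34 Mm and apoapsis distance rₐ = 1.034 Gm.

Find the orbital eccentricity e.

Convert to SI: rₚ = 79.34 Mm = 7.934e+07 m; rₐ = 1.034 Gm = 1.034e+09 m.
e = (rₐ − rₚ) / (rₐ + rₚ).
e = (1.034e+09 − 7.934e+07) / (1.034e+09 + 7.934e+07) = 9.5466e+08 / 1.11334e+09 ≈ 0.8575.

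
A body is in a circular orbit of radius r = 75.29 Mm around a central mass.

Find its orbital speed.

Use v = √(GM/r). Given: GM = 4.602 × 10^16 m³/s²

Convert to SI: r = 75.29 Mm = 7.529e+07 m.
For a circular orbit, gravity supplies the centripetal force, so v = √(GM / r).
v = √(4.602e+16 / 7.529e+07) m/s ≈ 2.472e+04 m/s = 24.72 km/s.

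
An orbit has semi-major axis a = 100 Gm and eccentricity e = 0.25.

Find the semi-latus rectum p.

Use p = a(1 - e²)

Convert to SI: a = 100 Gm = 1e+11 m.
p = a (1 − e²).
p = 1e+11 · (1 − (0.25)²) = 1e+11 · 0.9375 ≈ 9.375e+10 m = 93.75 Gm.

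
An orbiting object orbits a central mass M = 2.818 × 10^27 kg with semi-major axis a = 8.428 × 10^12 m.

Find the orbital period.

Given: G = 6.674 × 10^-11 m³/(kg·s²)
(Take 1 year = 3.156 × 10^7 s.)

GM = G · M = 6.674e-11 · 2.818e+27 = 1.88073e+17 m³/s².
Kepler's third law: T = 2π √(a³ / GM).
Substituting a = 8.428e+12 m and GM = 1.88073e+17 m³/s²:
T = 2π √((8.428e+12)³ / 1.88073e+17) s
T ≈ 3.545e+11 s = 1.123e+04 years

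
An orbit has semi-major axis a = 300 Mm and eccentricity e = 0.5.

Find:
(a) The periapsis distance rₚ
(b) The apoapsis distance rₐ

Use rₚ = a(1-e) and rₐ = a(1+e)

Convert to SI: a = 300 Mm = 3e+08 m.
(a) rₚ = a(1 − e) = 3e+08 · (1 − 0.5) = 3e+08 · 0.5 ≈ 1.5e+08 m = 150 Mm.
(b) rₐ = a(1 + e) = 3e+08 · (1 + 0.5) = 3e+08 · 1.5 ≈ 4.5e+08 m = 450 Mm.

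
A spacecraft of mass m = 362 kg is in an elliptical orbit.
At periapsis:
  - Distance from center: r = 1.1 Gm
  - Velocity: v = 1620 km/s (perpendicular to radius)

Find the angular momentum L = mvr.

Convert to SI: r = 1.1 Gm = 1.1e+09 m; v = 1620 km/s = 1.62e+06 m/s.
Since v is perpendicular to r, L = m · v · r.
L = 362 · 1.62e+06 · 1.1e+09 kg·m²/s ≈ 6.451e+17 kg·m²/s.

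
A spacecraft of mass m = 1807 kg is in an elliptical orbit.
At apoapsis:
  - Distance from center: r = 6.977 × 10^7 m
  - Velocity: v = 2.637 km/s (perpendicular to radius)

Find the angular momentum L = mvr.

Convert to SI: v = 2.637 km/s = 2637 m/s.
Since v is perpendicular to r, L = m · v · r.
L = 1807 · 2637 · 6.977e+07 kg·m²/s ≈ 3.325e+14 kg·m²/s.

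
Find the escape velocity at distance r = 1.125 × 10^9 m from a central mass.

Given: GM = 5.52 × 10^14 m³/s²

Escape velocity comes from setting total energy to zero: ½v² − GM/r = 0 ⇒ v_esc = √(2GM / r).
v_esc = √(2 · 5.52e+14 / 1.125e+09) m/s ≈ 990.6 m/s = 990.6 m/s.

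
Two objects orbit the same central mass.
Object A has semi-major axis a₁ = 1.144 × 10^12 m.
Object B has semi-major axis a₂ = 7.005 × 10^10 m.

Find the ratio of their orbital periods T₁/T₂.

From Kepler's third law, (T₁/T₂)² = (a₁/a₂)³, so T₁/T₂ = (a₁/a₂)^(3/2).
a₁/a₂ = 1.144e+12 / 7.005e+10 = 16.3312.
T₁/T₂ = (16.3312)^(3/2) ≈ 66.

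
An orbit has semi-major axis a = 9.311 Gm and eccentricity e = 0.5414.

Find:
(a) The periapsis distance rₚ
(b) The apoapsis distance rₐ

Convert to SI: a = 9.311 Gm = 9.311e+09 m.
(a) rₚ = a(1 − e) = 9.311e+09 · (1 − 0.5414) = 9.311e+09 · 0.4586 ≈ 4.27e+09 m = 4.27 Gm.
(b) rₐ = a(1 + e) = 9.311e+09 · (1 + 0.5414) = 9.311e+09 · 1.5414 ≈ 1.435e+10 m = 14.35 Gm.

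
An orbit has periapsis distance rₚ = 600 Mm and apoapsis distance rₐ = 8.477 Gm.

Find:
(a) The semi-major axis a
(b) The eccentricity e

Convert to SI: rₚ = 600 Mm = 6e+08 m; rₐ = 8.477 Gm = 8.477e+09 m.
(a) a = (rₚ + rₐ) / 2 = (6e+08 + 8.477e+09) / 2 ≈ 4.538e+09 m = 4.538 Gm.
(b) e = (rₐ − rₚ) / (rₐ + rₚ) = (8.477e+09 − 6e+08) / (8.477e+09 + 6e+08) ≈ 0.8678.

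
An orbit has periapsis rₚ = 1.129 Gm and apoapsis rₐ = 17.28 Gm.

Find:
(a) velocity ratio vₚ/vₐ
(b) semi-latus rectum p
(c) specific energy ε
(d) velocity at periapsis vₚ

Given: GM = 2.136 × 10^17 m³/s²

Convert to SI: rₚ = 1.129 Gm = 1.129e+09 m; rₐ = 17.28 Gm = 1.728e+10 m.
(a) Conservation of angular momentum (rₚvₚ = rₐvₐ) gives vₚ/vₐ = rₐ/rₚ = 1.728e+10/1.129e+09 ≈ 15.31
(b) From a = (rₚ + rₐ)/2 = 9.2045e+09 m and e = (rₐ − rₚ)/(rₐ + rₚ) = 0.877343, p = a(1 − e²) = 9.2045e+09 · (1 − (0.877343)²) ≈ 2.12e+09 m
(c) With a = (rₚ + rₐ)/2 = 9.2045e+09 m, ε = −GM/(2a) = −2.136e+17/(2 · 9.2045e+09) J/kg ≈ -1.16e+07 J/kg
(d) With a = (rₚ + rₐ)/2 = 9.2045e+09 m, vₚ = √(GM (2/rₚ − 1/a)) = √(2.136e+17 · (2/1.129e+09 − 1/9.2045e+09)) m/s ≈ 1.885e+04 m/s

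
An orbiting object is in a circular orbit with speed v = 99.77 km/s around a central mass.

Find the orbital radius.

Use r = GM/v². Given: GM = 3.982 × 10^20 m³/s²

Convert to SI: v = 99.77 km/s = 99770 m/s.
For a circular orbit, v² = GM / r, so r = GM / v².
r = 3.982e+20 / (99770)² m ≈ 4e+10 m = 40 Gm.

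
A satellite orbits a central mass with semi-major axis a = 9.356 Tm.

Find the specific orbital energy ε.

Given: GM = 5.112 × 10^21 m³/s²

Convert to SI: a = 9.356 Tm = 9.356e+12 m.
ε = −GM / (2a).
ε = −5.112e+21 / (2 · 9.356e+12) J/kg ≈ -2.732e+08 J/kg = -273.2 MJ/kg.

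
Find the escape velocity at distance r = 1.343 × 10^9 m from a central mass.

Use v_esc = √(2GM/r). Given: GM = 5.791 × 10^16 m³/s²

Escape velocity comes from setting total energy to zero: ½v² − GM/r = 0 ⇒ v_esc = √(2GM / r).
v_esc = √(2 · 5.791e+16 / 1.343e+09) m/s ≈ 9287 m/s = 9.287 km/s.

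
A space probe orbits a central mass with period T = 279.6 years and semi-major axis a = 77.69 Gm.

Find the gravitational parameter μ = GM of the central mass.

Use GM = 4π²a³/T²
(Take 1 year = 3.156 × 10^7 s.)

Convert to SI: T = 279.6 years = 8.82418e+09 s; a = 77.69 Gm = 7.769e+10 m.
GM = 4π² · a³ / T².
GM = 4π² · (7.769e+10)³ / (8.82418e+09)² m³/s² ≈ 2.377e+14 m³/s² = 2.377 × 10^14 m³/s².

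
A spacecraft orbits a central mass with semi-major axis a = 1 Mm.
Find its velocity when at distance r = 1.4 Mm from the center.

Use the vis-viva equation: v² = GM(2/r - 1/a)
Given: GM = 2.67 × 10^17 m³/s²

Convert to SI: a = 1 Mm = 1e+06 m; r = 1.4 Mm = 1.4e+06 m.
Vis-viva: v = √(GM · (2/r − 1/a)).
2/r − 1/a = 2/1.4e+06 − 1/1e+06 = 4.28571e-07 m⁻¹.
v = √(2.67e+17 · 4.28571e-07) m/s ≈ 3.383e+05 m/s = 338.3 km/s.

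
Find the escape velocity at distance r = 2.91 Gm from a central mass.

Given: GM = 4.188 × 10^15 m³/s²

Convert to SI: r = 2.91 Gm = 2.91e+09 m.
Escape velocity comes from setting total energy to zero: ½v² − GM/r = 0 ⇒ v_esc = √(2GM / r).
v_esc = √(2 · 4.188e+15 / 2.91e+09) m/s ≈ 1697 m/s = 1.697 km/s.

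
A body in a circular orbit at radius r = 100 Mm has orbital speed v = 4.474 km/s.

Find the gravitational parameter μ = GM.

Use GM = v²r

Convert to SI: r = 100 Mm = 1e+08 m; v = 4.474 km/s = 4474 m/s.
For a circular orbit v² = GM/r, so GM = v² · r.
GM = (4474)² · 1e+08 m³/s² ≈ 2.002e+15 m³/s² = 2.002 × 10^15 m³/s².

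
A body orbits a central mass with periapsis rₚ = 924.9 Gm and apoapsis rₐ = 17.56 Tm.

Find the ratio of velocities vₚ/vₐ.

Convert to SI: rₚ = 924.9 Gm = 9.249e+11 m; rₐ = 17.56 Tm = 1.756e+13 m.
Conservation of angular momentum gives rₚvₚ = rₐvₐ, so vₚ/vₐ = rₐ/rₚ.
vₚ/vₐ = 1.756e+13 / 9.249e+11 ≈ 18.99.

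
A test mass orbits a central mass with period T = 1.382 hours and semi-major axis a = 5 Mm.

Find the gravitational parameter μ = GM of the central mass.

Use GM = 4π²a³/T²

Convert to SI: T = 1.382 hours = 4975.2 s; a = 5 Mm = 5e+06 m.
GM = 4π² · a³ / T².
GM = 4π² · (5e+06)³ / (4975.2)² m³/s² ≈ 1.994e+14 m³/s² = 1.994 × 10^14 m³/s².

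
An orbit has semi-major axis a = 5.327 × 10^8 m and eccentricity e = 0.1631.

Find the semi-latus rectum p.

p = a (1 − e²).
p = 5.327e+08 · (1 − (0.1631)²) = 5.327e+08 · 0.973398 ≈ 5.185e+08 m = 5.185 × 10^8 m.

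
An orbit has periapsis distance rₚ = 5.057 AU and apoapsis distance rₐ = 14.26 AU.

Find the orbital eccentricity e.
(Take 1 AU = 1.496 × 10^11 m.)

Convert to SI: rₚ = 5.057 AU = 7.56527e+11 m; rₐ = 14.26 AU = 2.1333e+12 m.
e = (rₐ − rₚ) / (rₐ + rₚ).
e = (2.1333e+12 − 7.56527e+11) / (2.1333e+12 + 7.56527e+11) = 1.37677e+12 / 2.88982e+12 ≈ 0.4764.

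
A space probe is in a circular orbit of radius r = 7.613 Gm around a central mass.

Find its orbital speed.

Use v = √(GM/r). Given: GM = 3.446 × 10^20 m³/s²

Convert to SI: r = 7.613 Gm = 7.613e+09 m.
For a circular orbit, gravity supplies the centripetal force, so v = √(GM / r).
v = √(3.446e+20 / 7.613e+09) m/s ≈ 2.128e+05 m/s = 212.8 km/s.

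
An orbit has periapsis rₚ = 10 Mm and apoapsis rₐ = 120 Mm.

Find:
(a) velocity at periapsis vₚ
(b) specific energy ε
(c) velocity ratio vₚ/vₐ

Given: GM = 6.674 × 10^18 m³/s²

Convert to SI: rₚ = 10 Mm = 1e+07 m; rₐ = 120 Mm = 1.2e+08 m.
(a) With a = (rₚ + rₐ)/2 = 6.5e+07 m, vₚ = √(GM (2/rₚ − 1/a)) = √(6.674e+18 · (2/1e+07 − 1/6.5e+07)) m/s ≈ 1.11e+06 m/s
(b) With a = (rₚ + rₐ)/2 = 6.5e+07 m, ε = −GM/(2a) = −6.674e+18/(2 · 6.5e+07) J/kg ≈ -5.134e+10 J/kg
(c) Conservation of angular momentum (rₚvₚ = rₐvₐ) gives vₚ/vₐ = rₐ/rₚ = 1.2e+08/1e+07 ≈ 12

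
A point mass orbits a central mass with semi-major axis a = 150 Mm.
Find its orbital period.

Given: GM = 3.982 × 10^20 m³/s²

Convert to SI: a = 150 Mm = 1.5e+08 m.
Kepler's third law: T = 2π √(a³ / GM).
Substituting a = 1.5e+08 m and GM = 3.982e+20 m³/s²:
T = 2π √((1.5e+08)³ / 3.982e+20) s
T ≈ 578.5 s = 9.641 minutes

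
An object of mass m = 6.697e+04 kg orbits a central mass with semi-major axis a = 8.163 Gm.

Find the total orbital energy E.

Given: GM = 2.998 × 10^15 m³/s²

Convert to SI: a = 8.163 Gm = 8.163e+09 m.
E = −GMm / (2a).
E = −2.998e+15 · 6.697e+04 / (2 · 8.163e+09) J ≈ -1.23e+10 J = -12.3 GJ.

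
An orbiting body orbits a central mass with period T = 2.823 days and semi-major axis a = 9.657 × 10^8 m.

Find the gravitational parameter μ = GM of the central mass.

Convert to SI: T = 2.823 days = 243907 s.
GM = 4π² · a³ / T².
GM = 4π² · (9.657e+08)³ / (243907)² m³/s² ≈ 5.976e+17 m³/s² = 5.976 × 10^17 m³/s².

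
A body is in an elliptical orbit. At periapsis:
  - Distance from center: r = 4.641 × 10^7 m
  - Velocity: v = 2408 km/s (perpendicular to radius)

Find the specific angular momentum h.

Convert to SI: v = 2408 km/s = 2.408e+06 m/s.
With v perpendicular to r, h = r · v.
h = 4.641e+07 · 2.408e+06 m²/s ≈ 1.118e+14 m²/s.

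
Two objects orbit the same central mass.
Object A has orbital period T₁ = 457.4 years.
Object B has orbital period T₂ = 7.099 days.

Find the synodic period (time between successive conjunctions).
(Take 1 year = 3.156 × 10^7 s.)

Convert to SI: T₁ = 457.4 years = 1.44355e+10 s; T₂ = 7.099 days = 613354 s.
T_syn = |T₁ · T₂ / (T₁ − T₂)|.
T_syn = |1.44355e+10 · 613354 / (1.44355e+10 − 613354)| s ≈ 6.134e+05 s = 7.099 days.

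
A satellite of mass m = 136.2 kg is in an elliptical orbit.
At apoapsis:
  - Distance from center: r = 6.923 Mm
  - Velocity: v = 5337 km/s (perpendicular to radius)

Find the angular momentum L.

Convert to SI: r = 6.923 Mm = 6.923e+06 m; v = 5337 km/s = 5.337e+06 m/s.
Since v is perpendicular to r, L = m · v · r.
L = 136.2 · 5.337e+06 · 6.923e+06 kg·m²/s ≈ 5.032e+15 kg·m²/s.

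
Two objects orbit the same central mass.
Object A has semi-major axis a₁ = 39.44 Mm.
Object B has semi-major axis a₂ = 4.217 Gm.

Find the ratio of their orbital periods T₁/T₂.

Convert to SI: a₁ = 39.44 Mm = 3.944e+07 m; a₂ = 4.217 Gm = 4.217e+09 m.
From Kepler's third law, (T₁/T₂)² = (a₁/a₂)³, so T₁/T₂ = (a₁/a₂)^(3/2).
a₁/a₂ = 3.944e+07 / 4.217e+09 = 0.00935262.
T₁/T₂ = (0.00935262)^(3/2) ≈ 0.0009045.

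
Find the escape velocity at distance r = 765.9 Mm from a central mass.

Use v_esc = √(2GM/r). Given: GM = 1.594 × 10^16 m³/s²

Convert to SI: r = 765.9 Mm = 7.659e+08 m.
Escape velocity comes from setting total energy to zero: ½v² − GM/r = 0 ⇒ v_esc = √(2GM / r).
v_esc = √(2 · 1.594e+16 / 7.659e+08) m/s ≈ 6452 m/s = 6.452 km/s.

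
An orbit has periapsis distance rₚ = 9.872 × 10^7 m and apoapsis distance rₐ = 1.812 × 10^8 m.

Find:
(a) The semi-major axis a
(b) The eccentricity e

(a) a = (rₚ + rₐ) / 2 = (9.872e+07 + 1.812e+08) / 2 ≈ 1.4e+08 m = 1.4 × 10^8 m.
(b) e = (rₐ − rₚ) / (rₐ + rₚ) = (1.812e+08 − 9.872e+07) / (1.812e+08 + 9.872e+07) ≈ 0.2947.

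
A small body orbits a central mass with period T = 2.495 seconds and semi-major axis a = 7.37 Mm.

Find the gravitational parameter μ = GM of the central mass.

Convert to SI: a = 7.37 Mm = 7.37e+06 m.
GM = 4π² · a³ / T².
GM = 4π² · (7.37e+06)³ / (2.495)² m³/s² ≈ 2.539e+21 m³/s² = 2.539 × 10^21 m³/s².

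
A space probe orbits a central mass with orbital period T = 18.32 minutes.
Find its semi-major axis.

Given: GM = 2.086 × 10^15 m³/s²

Convert to SI: T = 18.32 minutes = 1099.2 s.
Invert Kepler's third law: a = (GM · T² / (4π²))^(1/3).
Substituting T = 1099.2 s and GM = 2.086e+15 m³/s²:
a = (2.086e+15 · (1099.2)² / (4π²))^(1/3) m
a ≈ 3.997e+06 m = 3.997 Mm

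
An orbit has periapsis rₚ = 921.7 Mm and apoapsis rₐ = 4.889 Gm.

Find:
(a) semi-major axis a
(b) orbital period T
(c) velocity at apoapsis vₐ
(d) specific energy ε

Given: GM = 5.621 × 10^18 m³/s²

Convert to SI: rₚ = 921.7 Mm = 9.217e+08 m; rₐ = 4.889 Gm = 4.889e+09 m.
(a) a = (rₚ + rₐ)/2 = (9.217e+08 + 4.889e+09)/2 ≈ 2.905e+09 m
(b) With a = (rₚ + rₐ)/2 = 2.90535e+09 m, T = 2π √(a³/GM) = 2π √((2.90535e+09)³/5.621e+18) s ≈ 4.15e+05 s
(c) With a = (rₚ + rₐ)/2 = 2.90535e+09 m, vₐ = √(GM (2/rₐ − 1/a)) = √(5.621e+18 · (2/4.889e+09 − 1/2.90535e+09)) m/s ≈ 1.91e+04 m/s
(d) With a = (rₚ + rₐ)/2 = 2.90535e+09 m, ε = −GM/(2a) = −5.621e+18/(2 · 2.90535e+09) J/kg ≈ -9.674e+08 J/kg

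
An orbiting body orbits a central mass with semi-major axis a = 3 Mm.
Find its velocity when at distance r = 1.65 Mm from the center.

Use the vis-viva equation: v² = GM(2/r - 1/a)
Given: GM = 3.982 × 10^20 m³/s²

Convert to SI: a = 3 Mm = 3e+06 m; r = 1.65 Mm = 1.65e+06 m.
Vis-viva: v = √(GM · (2/r − 1/a)).
2/r − 1/a = 2/1.65e+06 − 1/3e+06 = 8.78788e-07 m⁻¹.
v = √(3.982e+20 · 8.78788e-07) m/s ≈ 1.871e+07 m/s = 1.871e+04 km/s.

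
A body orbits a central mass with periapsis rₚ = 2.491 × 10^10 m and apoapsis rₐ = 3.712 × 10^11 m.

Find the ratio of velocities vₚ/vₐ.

Conservation of angular momentum gives rₚvₚ = rₐvₐ, so vₚ/vₐ = rₐ/rₚ.
vₚ/vₐ = 3.712e+11 / 2.491e+10 ≈ 14.9.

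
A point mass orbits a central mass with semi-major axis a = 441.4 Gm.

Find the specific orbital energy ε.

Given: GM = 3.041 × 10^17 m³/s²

Convert to SI: a = 441.4 Gm = 4.414e+11 m.
ε = −GM / (2a).
ε = −3.041e+17 / (2 · 4.414e+11) J/kg ≈ -3.445e+05 J/kg = -344.5 kJ/kg.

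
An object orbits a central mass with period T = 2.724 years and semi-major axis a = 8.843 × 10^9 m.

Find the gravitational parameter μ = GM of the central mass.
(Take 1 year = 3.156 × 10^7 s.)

Convert to SI: T = 2.724 years = 8.59694e+07 s.
GM = 4π² · a³ / T².
GM = 4π² · (8.843e+09)³ / (8.59694e+07)² m³/s² ≈ 3.694e+15 m³/s² = 3.694 × 10^15 m³/s².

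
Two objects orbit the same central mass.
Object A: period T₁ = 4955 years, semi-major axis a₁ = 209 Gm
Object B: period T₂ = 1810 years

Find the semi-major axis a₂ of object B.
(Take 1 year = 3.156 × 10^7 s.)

Convert to SI: T₁ = 4955 years = 1.5638e+11 s; a₁ = 209 Gm = 2.09e+11 m; T₂ = 1810 years = 5.71236e+10 s.
Kepler's third law: (T₁/T₂)² = (a₁/a₂)³ ⇒ a₂ = a₁ · (T₂/T₁)^(2/3).
T₂/T₁ = 5.71236e+10 / 1.5638e+11 = 0.365288.
a₂ = 2.09e+11 · (0.365288)^(2/3) m ≈ 1.068e+11 m = 106.8 Gm.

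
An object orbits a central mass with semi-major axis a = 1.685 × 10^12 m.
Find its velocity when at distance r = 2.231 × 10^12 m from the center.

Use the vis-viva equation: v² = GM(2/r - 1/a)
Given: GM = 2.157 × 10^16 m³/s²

Vis-viva: v = √(GM · (2/r − 1/a)).
2/r − 1/a = 2/2.231e+12 − 1/1.685e+12 = 3.02987e-13 m⁻¹.
v = √(2.157e+16 · 3.02987e-13) m/s ≈ 80.84 m/s = 80.84 m/s.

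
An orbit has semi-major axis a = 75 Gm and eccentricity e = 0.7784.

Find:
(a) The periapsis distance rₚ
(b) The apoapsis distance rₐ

Convert to SI: a = 75 Gm = 7.5e+10 m.
(a) rₚ = a(1 − e) = 7.5e+10 · (1 − 0.7784) = 7.5e+10 · 0.2216 ≈ 1.662e+10 m = 16.62 Gm.
(b) rₐ = a(1 + e) = 7.5e+10 · (1 + 0.7784) = 7.5e+10 · 1.7784 ≈ 1.334e+11 m = 133.4 Gm.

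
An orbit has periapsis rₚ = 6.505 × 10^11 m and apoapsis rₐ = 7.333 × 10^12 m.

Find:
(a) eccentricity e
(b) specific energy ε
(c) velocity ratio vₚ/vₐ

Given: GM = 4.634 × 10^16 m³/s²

(a) e = (rₐ − rₚ)/(rₐ + rₚ) = (7.333e+12 − 6.505e+11)/(7.333e+12 + 6.505e+11) ≈ 0.837
(b) With a = (rₚ + rₐ)/2 = 3.99175e+12 m, ε = −GM/(2a) = −4.634e+16/(2 · 3.99175e+12) J/kg ≈ -5804 J/kg
(c) Conservation of angular momentum (rₚvₚ = rₐvₐ) gives vₚ/vₐ = rₐ/rₚ = 7.333e+12/6.505e+11 ≈ 11.27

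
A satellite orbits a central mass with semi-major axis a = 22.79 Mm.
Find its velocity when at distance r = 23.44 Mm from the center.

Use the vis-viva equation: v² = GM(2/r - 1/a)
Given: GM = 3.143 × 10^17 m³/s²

Convert to SI: a = 22.79 Mm = 2.279e+07 m; r = 23.44 Mm = 2.344e+07 m.
Vis-viva: v = √(GM · (2/r − 1/a)).
2/r − 1/a = 2/2.344e+07 − 1/2.279e+07 = 4.14453e-08 m⁻¹.
v = √(3.143e+17 · 4.14453e-08) m/s ≈ 1.141e+05 m/s = 114.1 km/s.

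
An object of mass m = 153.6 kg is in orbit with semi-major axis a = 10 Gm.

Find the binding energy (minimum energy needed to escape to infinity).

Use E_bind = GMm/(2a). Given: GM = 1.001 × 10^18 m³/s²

Convert to SI: a = 10 Gm = 1e+10 m.
Total orbital energy is E = −GMm/(2a); binding energy is E_bind = −E = GMm/(2a).
E_bind = 1.001e+18 · 153.6 / (2 · 1e+10) J ≈ 7.688e+09 J = 7.688 GJ.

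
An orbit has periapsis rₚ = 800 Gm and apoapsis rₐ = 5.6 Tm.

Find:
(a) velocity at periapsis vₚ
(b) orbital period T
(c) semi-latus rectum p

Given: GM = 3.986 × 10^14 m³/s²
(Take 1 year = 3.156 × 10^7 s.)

Convert to SI: rₚ = 800 Gm = 8e+11 m; rₐ = 5.6 Tm = 5.6e+12 m.
(a) With a = (rₚ + rₐ)/2 = 3.2e+12 m, vₚ = √(GM (2/rₚ − 1/a)) = √(3.986e+14 · (2/8e+11 − 1/3.2e+12)) m/s ≈ 29.53 m/s
(b) With a = (rₚ + rₐ)/2 = 3.2e+12 m, T = 2π √(a³/GM) = 2π √((3.2e+12)³/3.986e+14) s ≈ 1.802e+12 s
(c) From a = (rₚ + rₐ)/2 = 3.2e+12 m and e = (rₐ − rₚ)/(rₐ + rₚ) = 0.75, p = a(1 − e²) = 3.2e+12 · (1 − (0.75)²) ≈ 1.4e+12 m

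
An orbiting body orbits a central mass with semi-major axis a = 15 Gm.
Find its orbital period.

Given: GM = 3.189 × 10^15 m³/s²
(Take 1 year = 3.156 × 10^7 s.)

Convert to SI: a = 15 Gm = 1.5e+10 m.
Kepler's third law: T = 2π √(a³ / GM).
Substituting a = 1.5e+10 m and GM = 3.189e+15 m³/s²:
T = 2π √((1.5e+10)³ / 3.189e+15) s
T ≈ 2.044e+08 s = 6.477 years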